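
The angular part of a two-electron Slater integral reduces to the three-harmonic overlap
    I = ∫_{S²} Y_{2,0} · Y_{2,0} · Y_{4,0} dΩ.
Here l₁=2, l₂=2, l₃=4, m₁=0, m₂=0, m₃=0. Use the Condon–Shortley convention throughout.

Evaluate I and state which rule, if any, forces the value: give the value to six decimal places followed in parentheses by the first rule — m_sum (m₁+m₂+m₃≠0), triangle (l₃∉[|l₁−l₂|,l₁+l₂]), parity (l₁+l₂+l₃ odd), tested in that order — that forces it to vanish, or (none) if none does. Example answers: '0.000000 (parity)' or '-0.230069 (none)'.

Rules hold: Σm=0, L=8 even, 0≤4≤4.
N = 5·5·9 = 225
Δ = 0!·4!·4!/9! = 1/630
Racah Σ t=0..0: t=0:+1/16 = 1/16
⇒ 3j(2 2 4; 0 0 0)² = 2/35, sgn +1
(m-triple is (0,0,0) — same symbol as above.)
4πI² = N·(3j₀)²·(3jₘ)² = 36/49
I = +1·√(0.734694/4π) = 0.24179554
No selection rule forces the value: the integral is nonzero (none).

0.241796 (none)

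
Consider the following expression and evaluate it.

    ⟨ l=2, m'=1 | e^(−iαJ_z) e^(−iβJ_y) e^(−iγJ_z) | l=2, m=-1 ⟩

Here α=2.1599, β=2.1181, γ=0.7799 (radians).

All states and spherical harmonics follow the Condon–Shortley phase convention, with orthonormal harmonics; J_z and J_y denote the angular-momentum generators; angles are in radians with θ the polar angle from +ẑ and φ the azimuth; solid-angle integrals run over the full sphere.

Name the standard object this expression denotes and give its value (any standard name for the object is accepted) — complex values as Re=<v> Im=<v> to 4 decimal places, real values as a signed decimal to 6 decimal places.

This is a Wigner D-matrix element — the rotation-matrix element ⟨l m'| R(α,β,γ) |l m⟩ in the angular-momentum basis.
D^2_{1,-1}(2.1599,2.1181,0.7799) = e^{-i·1·2.1599}·d^2_{1,-1}(2.1181)·e^{-i·-1·0.7799}. Compute d first:
With c≡cos(β/2)=0.489701 and s≡sin(β/2)=0.871891, N=[6·1·1·6]^{1/2}=6.000000
k: max(0,(-1)−(1))=0 … min(2+(-1),2−(1))=1
  k=0: (−1)^2·6.0000/(2)·0.4897^2·0.8719^2 = +0.546898
  k=1: (−1)^3·6.0000/(6)·0.4897^0·0.8719^4 = -0.577894
d^2_{1,-1}(2.1181) = +0.546898 -0.577894 = -0.030996
D = (-0.555616-0.831439i)·(-0.030996)·(+0.710984+0.703208i) = -0.005878+0.030433i

Wigner D-matrix element, Re=-0.0059 Im=0.0304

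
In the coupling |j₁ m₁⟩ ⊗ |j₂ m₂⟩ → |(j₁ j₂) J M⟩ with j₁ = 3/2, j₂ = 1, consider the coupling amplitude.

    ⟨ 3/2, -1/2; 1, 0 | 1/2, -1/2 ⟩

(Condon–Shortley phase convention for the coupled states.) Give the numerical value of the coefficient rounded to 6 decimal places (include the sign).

triangle: 2!·1!·0!/4! = 2/24
(j±m)!: 1!·2!·1!·1!·0!·1! = 2
prefactor² = (2J+1)·Δ·N² = 1/3
  k=1: −1/(1!·1!·1!·0!·0!·0!) = -1
Σ = -1  ⇒  CG² = 1/3·(-1)² = 1/3
CG = −√(1/3) = -0.577350

-0.577350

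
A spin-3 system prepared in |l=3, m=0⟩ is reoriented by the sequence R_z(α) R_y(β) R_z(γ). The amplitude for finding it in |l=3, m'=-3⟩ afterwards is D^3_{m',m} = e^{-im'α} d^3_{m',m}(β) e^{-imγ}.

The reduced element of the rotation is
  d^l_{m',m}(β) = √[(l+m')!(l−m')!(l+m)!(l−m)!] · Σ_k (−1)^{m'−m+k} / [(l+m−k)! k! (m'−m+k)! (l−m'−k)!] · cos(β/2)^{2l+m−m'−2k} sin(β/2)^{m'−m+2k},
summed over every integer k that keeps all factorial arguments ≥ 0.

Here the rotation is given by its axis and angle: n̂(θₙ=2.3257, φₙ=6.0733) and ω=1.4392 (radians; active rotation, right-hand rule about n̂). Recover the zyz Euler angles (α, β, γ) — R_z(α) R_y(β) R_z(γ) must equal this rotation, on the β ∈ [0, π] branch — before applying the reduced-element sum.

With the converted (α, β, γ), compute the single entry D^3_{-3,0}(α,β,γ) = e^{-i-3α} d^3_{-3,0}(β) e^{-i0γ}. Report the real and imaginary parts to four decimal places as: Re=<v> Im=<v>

Axis–angle → zyz. n̂ = (sinθₙcosφₙ, sinθₙsinφₙ, cosθₙ) = (+0.712354, -0.151747, -0.685219), ω = 1.4392.
R = I cosω + sinω [n̂]ₓ + (1−cosω) n̂n̂ᵀ gives
  R = [+0.572079, +0.585380, -0.574504; -0.773208, +0.151223, -0.615859; -0.273633, +0.796531, +0.539132]
β = atan2(√(R₁₃²+R₂₃²), R₃₃) = 1.001390; α = atan2(R₂₃, R₁₃) mod 2π = 3.961718; γ = atan2(R₃₂, −R₃₁) mod 2π = 1.239896
Split into d^3_{-3,0}(β=1.0014) × two z-phases.
Half-angle: c=0.877249, s=0.480036. N=√(1·720·6·6)=160.996894
k: max(0,(0)−(-3))=3 … min(3+(0),3−(-3))=3
  k=3: (−1)^0·160.9969/(36)·0.8772^3·0.4800^3 = +0.333967
d^3_{-3,0}(1.0014) = +0.333967
Phases: e^{-i·(-3)·3.9617}=+0.776807-0.629739i, e^{-i·(0)·1.2399}=+1.000000+0.000000i ⇒ D=+0.259428-0.210312i

Re=0.2594 Im=-0.2103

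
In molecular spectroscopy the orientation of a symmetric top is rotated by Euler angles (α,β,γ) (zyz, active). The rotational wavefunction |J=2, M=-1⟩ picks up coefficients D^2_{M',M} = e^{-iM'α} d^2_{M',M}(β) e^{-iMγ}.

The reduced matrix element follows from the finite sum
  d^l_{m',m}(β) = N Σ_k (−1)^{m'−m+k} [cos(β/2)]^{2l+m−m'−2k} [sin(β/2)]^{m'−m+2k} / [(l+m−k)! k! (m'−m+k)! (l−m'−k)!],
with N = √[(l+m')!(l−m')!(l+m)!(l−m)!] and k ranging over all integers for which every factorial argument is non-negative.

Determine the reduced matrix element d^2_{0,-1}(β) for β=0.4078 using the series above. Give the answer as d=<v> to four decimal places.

d^2_{0,-1}(β=0.4078) via the finite sum:
Half-angle: c=0.979284, s=0.202490. N=√(2·2·1·6)=4.898979
Admissible k: 0..1 (factorial args all ≥0)
  k=0: (−1)^1·4.8990/(2)·0.9793^3·0.2025^1 = -0.465807
  k=1: (−1)^2·4.8990/(2)·0.9793^1·0.2025^3 = +0.019916
d^2_{0,-1}(0.4078) = -0.465807 +0.019916 = -0.445891

d=-0.4459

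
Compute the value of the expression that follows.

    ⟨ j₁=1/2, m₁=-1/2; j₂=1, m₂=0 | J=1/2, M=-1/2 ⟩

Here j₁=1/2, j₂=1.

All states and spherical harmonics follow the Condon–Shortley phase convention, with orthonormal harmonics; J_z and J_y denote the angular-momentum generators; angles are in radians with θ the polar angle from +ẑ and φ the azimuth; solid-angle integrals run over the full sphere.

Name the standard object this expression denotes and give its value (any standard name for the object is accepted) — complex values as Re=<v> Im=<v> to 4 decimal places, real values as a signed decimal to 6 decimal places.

Clebsch–Gordan coefficient, −√(1/3) ≈ -0.577350

This is a Clebsch–Gordan (vector-coupling) coefficient.
triangle: 1!*0!*1!/3! = 1/6
(j±m)!: 0!*1!*1!*1!*0!*1! = 1
prefactor² = (2J+1)*Δ*N² = 1/3
  k=1: −1/(1!*0!*0!*0!*0!*1!) = -1
Σ = -1  ⇒  CG² = 1/3*(-1)² = 1/3
CG = −√(1/3) = -0.577350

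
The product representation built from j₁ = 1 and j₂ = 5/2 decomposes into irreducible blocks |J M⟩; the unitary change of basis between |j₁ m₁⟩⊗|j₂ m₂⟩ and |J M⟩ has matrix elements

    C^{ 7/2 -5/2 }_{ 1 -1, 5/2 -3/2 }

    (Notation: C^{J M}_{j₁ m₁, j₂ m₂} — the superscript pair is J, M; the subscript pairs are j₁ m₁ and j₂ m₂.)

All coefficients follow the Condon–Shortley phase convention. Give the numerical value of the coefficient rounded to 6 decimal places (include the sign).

+0.845154

triangle: 0!·2!·5!/8! = 240/40320
(j±m)!: 0!·2!·1!·4!·1!·6! = 34560
prefactor² = (2J+1)·Δ·N² = 11520/7
  k=0: +1/(0!·0!·2!·1!·0!·4!) = 1/48
Σ = 1/48  ⇒  CG² = 11520/7·(1/48)² = 5/7
CG = +√(5/7) = +0.845154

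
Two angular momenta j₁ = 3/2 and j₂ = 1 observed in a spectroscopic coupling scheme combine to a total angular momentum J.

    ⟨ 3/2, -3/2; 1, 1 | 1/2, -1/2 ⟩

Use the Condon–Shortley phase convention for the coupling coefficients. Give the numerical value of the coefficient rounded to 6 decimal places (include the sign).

√[2·2!1!0!/4! · 0!3!2!0!0!1!] = √(2)
  +(−1)^2/∏(2,0,1,0,0,0)! = 1/2  (running 1/2)
⟨..|..⟩ = √(2)·(1/2) = +0.707107

+√(1/2) ≈ +0.707107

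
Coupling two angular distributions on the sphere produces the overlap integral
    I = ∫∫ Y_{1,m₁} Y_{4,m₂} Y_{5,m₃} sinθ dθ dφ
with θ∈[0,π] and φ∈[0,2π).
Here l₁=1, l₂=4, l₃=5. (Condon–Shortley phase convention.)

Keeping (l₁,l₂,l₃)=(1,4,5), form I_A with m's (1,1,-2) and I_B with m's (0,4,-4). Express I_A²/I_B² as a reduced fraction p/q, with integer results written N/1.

Shared (l₁,l₂,l₃)=(1,4,5): N and (l;000)² cancel in I_A²/I_B².
A: Δ = 0!·2!·8!/11! = 1/495; Racah Σ t=0..0: t=0:+1/1440 = 1/1440; ⇒ 3j(1 4 5; 1 1 -2)² = 7/165, sgn -1
B: Δ = 0!·2!·8!/11! = 1/495; Racah Σ t=0..0: t=0:+1/40320 = 1/40320; ⇒ 3j(1 4 5; 0 4 -4)² = 1/55, sgn -1
I_A²/I_B² = (7/165)/(1/55) = 7/3

7/3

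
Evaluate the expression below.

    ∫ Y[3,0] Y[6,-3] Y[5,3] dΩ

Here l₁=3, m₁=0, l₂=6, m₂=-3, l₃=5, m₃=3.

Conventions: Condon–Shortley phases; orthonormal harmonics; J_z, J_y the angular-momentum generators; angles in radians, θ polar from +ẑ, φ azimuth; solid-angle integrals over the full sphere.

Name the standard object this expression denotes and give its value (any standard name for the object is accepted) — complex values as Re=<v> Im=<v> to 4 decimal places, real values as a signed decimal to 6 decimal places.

This is a Gaunt coefficient — the integral of a triple product of spherical harmonics over the sphere.
m-sum 0 ✓  L=14 even ✓  3≤5≤9 ✓
Π(2lᵢ+1) = 7×13×11 = 1001
triangle coeff Δ(3,6,5) = 1/675675
Σ_t [1,3]: t=1:−1/8640 t=2:+1/2304 t=3:−1/8640 = 7/34560
(3j)²=7/429 [(3 6 5; 0 0 0)], sign=-1
Σ_t [1,3]: t=1:−1/17280 t=2:+1/20160 t=3:−1/483840 = -1/96768
(3j)²=1/1001 [(3 6 5; 0 -3 3)], sign=-1
⇒ 4πI² = 7/429
I = (+1)√(7/429/(4π)) = 0.03603425

Gaunt coefficient, +0.036034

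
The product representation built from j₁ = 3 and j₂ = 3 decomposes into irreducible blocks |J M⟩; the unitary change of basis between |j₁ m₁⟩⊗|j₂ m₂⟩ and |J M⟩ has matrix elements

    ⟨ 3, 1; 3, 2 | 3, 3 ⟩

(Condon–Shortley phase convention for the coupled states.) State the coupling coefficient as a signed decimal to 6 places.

+0.577350  (= +√(1/3))

triangle: 3!·3!·3!/10! = 216/3628800
(j±m)!: 4!·2!·5!·1!·6!·0! = 4147200
prefactor² = (2J+1)·Δ·N² = 1728
  k=2: +1/(2!·1!·0!·3!·3!·0!) = 1/72
Σ = 1/72  ⇒  CG² = 1728·(1/72)² = 1/3
CG = +√(1/3) = +0.577350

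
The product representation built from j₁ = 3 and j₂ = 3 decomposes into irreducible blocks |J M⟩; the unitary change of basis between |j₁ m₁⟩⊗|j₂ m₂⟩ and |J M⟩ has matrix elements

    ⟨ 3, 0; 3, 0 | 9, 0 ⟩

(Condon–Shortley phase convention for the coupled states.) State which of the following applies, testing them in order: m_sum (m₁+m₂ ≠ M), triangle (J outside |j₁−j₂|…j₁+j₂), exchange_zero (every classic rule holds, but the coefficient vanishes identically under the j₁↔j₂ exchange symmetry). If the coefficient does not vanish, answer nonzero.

m-sum: m₁+m₂ = 0+0 = 0, M = 0  ✓
triangle: need |j₁−j₂| ≤ J ≤ j₁+j₂, i.e. J ∈ [0, 6]; J = 9 is outside ✗ ⇒ coefficient is 0

triangle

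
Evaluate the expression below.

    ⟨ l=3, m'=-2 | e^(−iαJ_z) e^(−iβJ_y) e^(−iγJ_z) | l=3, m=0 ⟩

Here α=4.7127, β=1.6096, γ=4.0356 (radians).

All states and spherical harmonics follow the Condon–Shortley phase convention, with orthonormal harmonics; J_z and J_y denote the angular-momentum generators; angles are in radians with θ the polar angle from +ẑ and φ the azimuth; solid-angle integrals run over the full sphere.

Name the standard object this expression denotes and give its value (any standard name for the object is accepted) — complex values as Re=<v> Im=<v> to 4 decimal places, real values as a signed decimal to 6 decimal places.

This is a Wigner D-matrix element — the rotation-matrix element ⟨l m'| R(α,β,γ) |l m⟩ in the angular-momentum basis.
First d^3_{-2,0}(β=1.6096), then the phase factors e^{-i(-2)α} and e^{-i(0)γ}:
c=cos(1.609600/2)=0.693255, s=sin(1.609600/2)=0.720692; N=√[1·120·6·6]=65.726707
The bounds max(0,m−m')=2 and min(l+m,l−m')=3 give 2 terms
  k=2: (−1)^0·65.7267/(12)·0.6933^4·0.7207^2 = +0.657102
  k=3: (−1)^1·65.7267/(12)·0.6933^2·0.7207^4 = -0.710143
d^3_{-2,0}(1.6096) = +0.657102 -0.710143 = -0.053041
D = (-1.000000-0.000622i)·(-0.053041)·(+1.000000+0.000000i) = +0.053041+0.000033i

Wigner D-matrix element, Re=0.0530 Im=0.0000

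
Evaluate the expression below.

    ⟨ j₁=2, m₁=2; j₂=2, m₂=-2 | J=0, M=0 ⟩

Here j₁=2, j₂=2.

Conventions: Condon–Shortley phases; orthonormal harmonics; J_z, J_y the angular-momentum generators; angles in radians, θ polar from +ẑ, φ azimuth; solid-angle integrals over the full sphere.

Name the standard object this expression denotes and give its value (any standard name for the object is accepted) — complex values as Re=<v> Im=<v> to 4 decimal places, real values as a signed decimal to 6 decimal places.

This is a Clebsch–Gordan (vector-coupling) coefficient.
triangle: 4!×0!×0!/5! = 24/120
(j±m)!: 4!×0!×0!×4!×0!×0! = 576
prefactor² = (2J+1)×Δ×N² = 576/5
  k=0: +1/(0!×4!×0!×0!×0!×0!) = 1/24
Σ = 1/24  ⇒  CG² = 576/5×(1/24)² = 1/5
CG = +√(1/5) = +0.447214

Clebsch–Gordan coefficient, +√(1/5) ≈ +0.447214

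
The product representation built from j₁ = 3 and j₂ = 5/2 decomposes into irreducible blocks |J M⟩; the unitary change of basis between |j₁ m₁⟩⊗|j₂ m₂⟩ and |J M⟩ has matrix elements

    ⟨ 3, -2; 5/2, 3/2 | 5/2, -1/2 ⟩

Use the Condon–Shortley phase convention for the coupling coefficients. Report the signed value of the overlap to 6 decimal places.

−√(1/14) = -0.267261

triangle: 3!×3!×2!/9! = 72/362880
(j±m)!: 1!×5!×4!×1!×2!×3! = 34560
prefactor² = (2J+1)×Δ×N² = 288/7
  k=2: +1/(2!×1!×3!×2!×0!×0!) = 1/24
  k=3: −1/(3!×0!×2!×1!×1!×1!) = -1/12
Σ = -1/24  ⇒  CG² = 288/7×(-1/24)² = 1/14
CG = −√(1/14) = -0.267261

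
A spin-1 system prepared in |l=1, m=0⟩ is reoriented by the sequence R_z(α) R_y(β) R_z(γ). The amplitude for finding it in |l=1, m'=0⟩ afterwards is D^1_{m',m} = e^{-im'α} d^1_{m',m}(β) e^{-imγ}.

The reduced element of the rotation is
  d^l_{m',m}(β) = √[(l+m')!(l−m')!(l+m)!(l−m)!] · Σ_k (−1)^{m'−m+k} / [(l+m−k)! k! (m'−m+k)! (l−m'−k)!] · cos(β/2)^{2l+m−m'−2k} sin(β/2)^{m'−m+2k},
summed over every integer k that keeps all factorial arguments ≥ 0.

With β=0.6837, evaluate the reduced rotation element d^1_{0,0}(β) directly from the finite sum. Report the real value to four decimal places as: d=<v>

d=0.7752

d^1_{0,0}(β=0.6837) via the finite sum:
c=cos(0.683700/2)=0.942136, s=sin(0.683700/2)=0.335231; N=√[1·1·1·1]=1.000000
The bounds max(0,m−m')=0 and min(l+m,l−m')=1 give 2 terms
  k=0: (−1)^0·1.0000/(1)·0.9421^2·0.3352^0 = +0.887620
  k=1: (−1)^1·1.0000/(1)·0.9421^0·0.3352^2 = -0.112380
d^1_{0,0}(0.6837) = +0.887620 -0.112380 = +0.775241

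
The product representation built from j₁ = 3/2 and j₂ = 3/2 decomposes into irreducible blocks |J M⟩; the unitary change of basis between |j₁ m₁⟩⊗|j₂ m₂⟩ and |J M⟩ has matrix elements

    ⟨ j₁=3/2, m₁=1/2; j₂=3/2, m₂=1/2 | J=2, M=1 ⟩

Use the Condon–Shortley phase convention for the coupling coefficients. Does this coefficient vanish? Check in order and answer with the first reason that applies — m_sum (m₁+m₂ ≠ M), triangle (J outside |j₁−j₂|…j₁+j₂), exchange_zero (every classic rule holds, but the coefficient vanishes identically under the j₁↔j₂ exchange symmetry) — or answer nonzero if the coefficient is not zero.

m-sum: m₁+m₂ = 1/2+1/2 = 1, M = 1  ✓
triangle: |j₁−j₂| = 0 ≤ J = 2 ≤ j₁+j₂ = 3  ✓
exchange: j₁=j₂ and m₁=m₂, and (−1)^(j₁+j₂−J) = (−1)^1 = −1 forces ⟨j₁m₁;j₂m₂|JM⟩ = −⟨j₂m₂;j₁m₁|JM⟩ = −⟨j₁m₁;j₂m₂|JM⟩ ⇒ the coefficient vanishes identically
Racah sum check: Σ_k collapses to 0 ⇒ CG = 0

exchange_zero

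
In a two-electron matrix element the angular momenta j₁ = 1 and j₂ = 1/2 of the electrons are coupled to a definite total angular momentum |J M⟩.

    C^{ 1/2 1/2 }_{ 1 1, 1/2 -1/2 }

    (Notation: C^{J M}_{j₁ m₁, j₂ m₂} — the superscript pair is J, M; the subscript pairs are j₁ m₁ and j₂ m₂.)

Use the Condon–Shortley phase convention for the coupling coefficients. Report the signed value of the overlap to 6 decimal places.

j₁+j₂−J=1  J+j₁−j₂=1  J−j₁+j₂=0  j₁+j₂+J+1=3
(j₁±m₁, j₂±m₂, J±M) = (2,0,0,1,1,0)
P² = 2/3
sum k=0..0:
  [0] +1/1 = 1
S = 1
C² = P²·S² = 2/3 ; C = +0.816497

+√(2/3) ≈ +0.816497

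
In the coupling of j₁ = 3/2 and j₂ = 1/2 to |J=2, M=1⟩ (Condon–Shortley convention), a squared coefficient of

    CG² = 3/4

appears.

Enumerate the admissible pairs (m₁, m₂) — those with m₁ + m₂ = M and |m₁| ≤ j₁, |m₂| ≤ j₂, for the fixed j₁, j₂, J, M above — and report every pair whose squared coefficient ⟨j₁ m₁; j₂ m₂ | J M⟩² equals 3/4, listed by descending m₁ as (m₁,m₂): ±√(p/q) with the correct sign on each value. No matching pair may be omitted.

(1/2,1/2): +√(3/4)

Admissible pairs with m₁+m₂ = M = 1: (1/2,1/2), (3/2,-1/2)
  (m₁,m₂)=(3/2,-1/2): CG² = 1/4, CG = +√(1/4)
  (m₁,m₂)=(1/2,1/2): CG² = 3/4, CG = +√(3/4)   ← matches the target
Pairs with CG² = 3/4: (1/2,1/2): +√(3/4)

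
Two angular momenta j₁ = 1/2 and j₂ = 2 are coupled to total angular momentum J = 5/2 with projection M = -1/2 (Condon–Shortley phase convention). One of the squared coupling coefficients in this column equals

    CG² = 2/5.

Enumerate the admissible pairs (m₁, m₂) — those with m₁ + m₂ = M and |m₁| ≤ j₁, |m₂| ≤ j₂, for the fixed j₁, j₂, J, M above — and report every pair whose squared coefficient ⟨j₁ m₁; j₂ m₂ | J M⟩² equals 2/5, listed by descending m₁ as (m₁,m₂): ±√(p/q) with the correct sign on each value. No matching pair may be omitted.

(1/2,-1): +√(2/5)

Admissible pairs with m₁+m₂ = M = -1/2: (-1/2,0), (1/2,-1)
  (m₁,m₂)=(1/2,-1): CG² = 2/5, CG = +√(2/5)   ← matches the target
  (m₁,m₂)=(-1/2,0): CG² = 3/5, CG = +√(3/5)
Pairs with CG² = 2/5: (1/2,-1): +√(2/5)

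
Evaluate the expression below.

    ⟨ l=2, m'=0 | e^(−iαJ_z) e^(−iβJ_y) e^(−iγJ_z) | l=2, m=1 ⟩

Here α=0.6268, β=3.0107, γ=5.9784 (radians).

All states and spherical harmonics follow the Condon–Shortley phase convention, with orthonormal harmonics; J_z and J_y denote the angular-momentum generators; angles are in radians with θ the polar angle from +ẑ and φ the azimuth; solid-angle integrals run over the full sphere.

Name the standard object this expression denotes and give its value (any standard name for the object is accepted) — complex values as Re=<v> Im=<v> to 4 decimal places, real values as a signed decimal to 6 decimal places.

Wigner D-matrix element, Re=-0.1512 Im=-0.0476

This is a Wigner D-matrix element — the rotation-matrix element ⟨l m'| R(α,β,γ) |l m⟩ in the angular-momentum basis.
D^2_{0,1}(0.6268,3.0107,5.9784) = e^{-i·0·0.6268}·d^2_{0,1}(3.0107)·e^{-i·1·5.9784}. Compute d first:
Half-angle: c=0.065400, s=0.997859. N=√(2·2·6·1)=4.898979
k: max(0,(1)−(0))=1 … min(2+(1),2−(0))=2
  k=1: (−1)^0·4.8990/(2)·0.0654^3·0.9979^1 = +0.000684
  k=2: (−1)^1·4.8990/(2)·0.0654^1·0.9979^3 = -0.159169
d^2_{0,1}(3.0107) = +0.000684 -0.159169 = -0.158485
Attach z-rotation phases: D = e^{-i(0)(0.6268)}·(-0.158485)·e^{-i(1)(5.9784)} = -0.151181-0.047560i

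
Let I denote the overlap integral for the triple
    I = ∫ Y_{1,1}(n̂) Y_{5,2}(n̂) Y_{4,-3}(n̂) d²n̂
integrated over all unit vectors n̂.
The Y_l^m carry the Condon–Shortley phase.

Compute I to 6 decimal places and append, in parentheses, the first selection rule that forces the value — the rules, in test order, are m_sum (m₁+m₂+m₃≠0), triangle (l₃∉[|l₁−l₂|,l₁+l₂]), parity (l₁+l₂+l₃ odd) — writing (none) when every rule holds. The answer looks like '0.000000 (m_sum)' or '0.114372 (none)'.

0.085055 (none)

Rules hold: Σm=0, L=10 even, 4≤4≤6.
N = 3·11·9 = 297
Δ = 2!·0!·8!/11! = 1/495
Racah Σ t=1..1: t=1:−1/576 = -1/576
⇒ 3j(1 5 4; 0 0 0)² = 5/99, sgn -1
Racah Σ t=0..0: t=0:+1/10080 = 1/10080
⇒ 3j(1 5 4; 1 2 -3)² = 1/165, sgn -1
4πI² = N·(3j₀)²·(3jₘ)² = 1/11
I = +1·√(0.0909091/4π) = 0.08505478
No selection rule forces the value: the integral is nonzero (none).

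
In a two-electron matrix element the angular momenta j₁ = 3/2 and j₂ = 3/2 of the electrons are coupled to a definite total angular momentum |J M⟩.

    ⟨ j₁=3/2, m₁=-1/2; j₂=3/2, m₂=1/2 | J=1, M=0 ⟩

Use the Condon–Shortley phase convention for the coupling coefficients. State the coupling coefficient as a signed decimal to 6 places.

−√(1/20) ≈ -0.223607

triangle: 2!×1!×1!/5! = 2/120
(j±m)!: 1!×2!×2!×1!×1!×1! = 4
prefactor² = (2J+1)×Δ×N² = 1/5
  k=1: −1/(1!×1!×1!×1!×0!×0!) = -1
  k=2: +1/(2!×0!×0!×0!×1!×1!) = 1/2
Σ = -1/2  ⇒  CG² = 1/5×(-1/2)² = 1/20
CG = −√(1/20) = -0.223607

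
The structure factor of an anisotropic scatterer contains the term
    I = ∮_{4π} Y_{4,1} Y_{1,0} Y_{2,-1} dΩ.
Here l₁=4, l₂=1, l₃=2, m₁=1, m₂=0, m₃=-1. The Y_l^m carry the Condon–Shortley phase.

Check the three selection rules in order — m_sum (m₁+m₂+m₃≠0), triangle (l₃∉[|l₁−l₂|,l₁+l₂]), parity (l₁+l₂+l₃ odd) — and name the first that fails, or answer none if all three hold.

azimuthal sum: 1 + 0 − 1 = 0  ✓
l₃ must lie in [3,5]; have l₃=2  ✗
L = 4 + 1 + 2 = 7 (odd)

triangle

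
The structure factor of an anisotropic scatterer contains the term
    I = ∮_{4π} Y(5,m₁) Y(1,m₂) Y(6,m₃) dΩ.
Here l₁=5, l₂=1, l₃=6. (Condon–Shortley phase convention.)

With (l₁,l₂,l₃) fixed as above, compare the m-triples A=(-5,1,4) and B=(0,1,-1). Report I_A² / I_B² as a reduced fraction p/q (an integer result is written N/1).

1/21

Same 5,1,6: normalisation and zero-m 3j drop out of the ratio.
A: Δ: 0! 10! 2! / 13! → 1/858; sum: t=0:+1/7257600 = 1/7257600; 3j²(5 1 6; -5 1 4) = Δ·Π!·Σ² = 1/858  (sign +1)
B: Δ: 0! 10! 2! / 13! → 1/858; sum: t=0:+1/28800 = 1/28800; 3j²(5 1 6; 0 1 -1) = Δ·Π!·Σ² = 7/286  (sign -1)
I_A²/I_B² = (1/858)/(7/286) = 1/21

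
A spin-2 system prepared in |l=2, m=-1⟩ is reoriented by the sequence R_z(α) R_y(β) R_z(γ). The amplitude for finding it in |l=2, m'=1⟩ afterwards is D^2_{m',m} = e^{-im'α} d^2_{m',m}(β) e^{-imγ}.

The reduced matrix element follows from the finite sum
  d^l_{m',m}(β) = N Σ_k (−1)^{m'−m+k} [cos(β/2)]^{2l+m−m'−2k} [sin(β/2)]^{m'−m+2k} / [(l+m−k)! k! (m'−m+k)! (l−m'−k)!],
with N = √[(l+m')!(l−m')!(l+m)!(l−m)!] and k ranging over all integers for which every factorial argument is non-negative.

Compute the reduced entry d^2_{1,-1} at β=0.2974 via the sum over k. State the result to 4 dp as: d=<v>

d^2_{1,-1}(β=0.2974) via the finite sum:
Half-angle: c=0.988965, s=0.148153. N=√(6·1·1·6)=6.000000
Admissible k: 0..1 (factorial args all ≥0)
  k=0: (−1)^2·6.0000/(2)·0.9890^2·0.1482^2 = +0.064402
  k=1: (−1)^3·6.0000/(6)·0.9890^0·0.1482^4 = -0.000482
d^2_{1,-1}(0.2974) = +0.064402 -0.000482 = +0.063921

d=0.0639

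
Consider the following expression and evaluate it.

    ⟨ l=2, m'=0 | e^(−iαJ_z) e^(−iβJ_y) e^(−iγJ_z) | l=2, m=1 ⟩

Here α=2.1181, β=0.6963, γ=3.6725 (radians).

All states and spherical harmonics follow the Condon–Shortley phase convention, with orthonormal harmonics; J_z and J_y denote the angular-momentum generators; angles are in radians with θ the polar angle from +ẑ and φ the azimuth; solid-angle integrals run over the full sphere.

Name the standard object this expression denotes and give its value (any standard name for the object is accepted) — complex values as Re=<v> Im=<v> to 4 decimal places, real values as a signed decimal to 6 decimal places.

This is a Wigner D-matrix element — the rotation-matrix element ⟨l m'| R(α,β,γ) |l m⟩ in the angular-momentum basis.
Split into d^2_{0,1}(β=0.6963) × two z-phases.
c=cos(0.696300/2)=0.940005, s=sin(0.696300/2)=0.341159; N=√[2·2·6·1]=4.898979
Admissible k: 1..2 (factorial args all ≥0)
  k=1: (−1)^0·4.8990/(2)·0.9400^3·0.3412^1 = +0.694103
  k=2: (−1)^1·4.8990/(2)·0.9400^1·0.3412^3 = -0.091428
d^2_{0,1}(0.6963) = +0.694103 -0.091428 = +0.602676
D = (+1.000000+0.000000i)·(+0.602676)·(-0.862348+0.506316i) = -0.519716+0.305144i

Wigner D-matrix element, Re=-0.5197 Im=0.3051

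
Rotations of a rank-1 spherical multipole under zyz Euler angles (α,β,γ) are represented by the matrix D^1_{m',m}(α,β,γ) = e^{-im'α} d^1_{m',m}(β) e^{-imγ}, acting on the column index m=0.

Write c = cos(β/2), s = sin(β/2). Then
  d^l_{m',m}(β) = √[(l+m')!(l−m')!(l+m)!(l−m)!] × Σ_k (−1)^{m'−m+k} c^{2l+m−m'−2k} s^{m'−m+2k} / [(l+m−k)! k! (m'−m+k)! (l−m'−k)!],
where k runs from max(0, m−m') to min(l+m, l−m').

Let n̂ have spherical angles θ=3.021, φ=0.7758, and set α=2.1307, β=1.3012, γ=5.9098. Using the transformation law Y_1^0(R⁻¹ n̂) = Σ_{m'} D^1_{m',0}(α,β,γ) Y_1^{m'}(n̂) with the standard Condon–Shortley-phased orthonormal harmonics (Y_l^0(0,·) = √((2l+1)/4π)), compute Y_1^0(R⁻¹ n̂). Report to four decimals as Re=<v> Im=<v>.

Re=-0.1171 Im=0.0000

Need the full column D^1_{m',0} for m'=−1..1 at α=2.1307, β=1.3012, γ=5.9098.
cos(β/2)=0.795721, sin(β/2)=0.605664
d^1_{-1,0}: single k=1 term ⇒ +0.681565;  D = -0.361982+0.577494i
d^1_{0,0}: k∈[0..1] ⇒ +0.633171 -0.366829 = +0.266342;  D = +0.266342+0.000000i
d^1_{1,0}: single k=0 term ⇒ -0.681565;  D = +0.361982+0.577494i
Y_1^{m'}(θ=3.021,φ=0.7758) and Σ D·Y over m':
  (-0.3620+0.5775i)·(+0.0297-0.0291i)  (+0.2663+0.0000i)·(-0.4851+0.0000i)  (+0.3620+0.5775i)·(-0.0297-0.0291i)
Y_1^0(R⁻¹ n̂) = -0.117053+0.000000i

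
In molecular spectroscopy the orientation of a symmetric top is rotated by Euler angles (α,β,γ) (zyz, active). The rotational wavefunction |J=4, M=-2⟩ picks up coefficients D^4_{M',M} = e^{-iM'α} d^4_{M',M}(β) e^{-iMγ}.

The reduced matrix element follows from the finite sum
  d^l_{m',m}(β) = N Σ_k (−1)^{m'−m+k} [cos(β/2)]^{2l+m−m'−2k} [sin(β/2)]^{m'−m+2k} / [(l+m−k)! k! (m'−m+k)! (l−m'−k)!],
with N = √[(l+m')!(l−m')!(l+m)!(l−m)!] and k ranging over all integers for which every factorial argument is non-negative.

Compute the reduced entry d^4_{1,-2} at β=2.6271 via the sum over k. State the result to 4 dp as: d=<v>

d^4_{1,-2}(β=2.6271) via the finite sum:
With c≡cos(β/2)=0.254418 and s≡sin(β/2)=0.967094, N=[120·6·2·720]^{1/2}=1018.233765
The bounds max(0,m−m')=0 and min(l+m,l−m')=2 give 3 terms
  k=0: (−1)^3·1018.2338/(72)·0.2544^5·0.9671^3 = -0.013635
  k=1: (−1)^4·1018.2338/(48)·0.2544^3·0.9671^5 = +0.295526
  k=2: (−1)^5·1018.2338/(240)·0.2544^1·0.9671^7 = -0.854017
d^4_{1,-2}(2.6271) = -0.013635 +0.295526 -0.854017 = -0.572126

d=-0.5721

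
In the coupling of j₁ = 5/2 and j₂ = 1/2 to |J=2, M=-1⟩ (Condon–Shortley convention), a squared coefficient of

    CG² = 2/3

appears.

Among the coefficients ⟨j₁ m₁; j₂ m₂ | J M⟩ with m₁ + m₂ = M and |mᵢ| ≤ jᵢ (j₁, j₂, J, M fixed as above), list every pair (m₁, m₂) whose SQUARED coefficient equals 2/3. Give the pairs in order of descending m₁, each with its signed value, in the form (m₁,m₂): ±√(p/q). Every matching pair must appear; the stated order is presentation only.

(-3/2,1/2): −√(2/3)

Admissible pairs with m₁+m₂ = M = -1: (-3/2,1/2), (-1/2,-1/2)
  (m₁,m₂)=(-1/2,-1/2): CG² = 1/3, CG = +√(1/3)
  (m₁,m₂)=(-3/2,1/2): CG² = 2/3, CG = −√(2/3)   ← matches the target
Pairs with CG² = 2/3: (-3/2,1/2): −√(2/3)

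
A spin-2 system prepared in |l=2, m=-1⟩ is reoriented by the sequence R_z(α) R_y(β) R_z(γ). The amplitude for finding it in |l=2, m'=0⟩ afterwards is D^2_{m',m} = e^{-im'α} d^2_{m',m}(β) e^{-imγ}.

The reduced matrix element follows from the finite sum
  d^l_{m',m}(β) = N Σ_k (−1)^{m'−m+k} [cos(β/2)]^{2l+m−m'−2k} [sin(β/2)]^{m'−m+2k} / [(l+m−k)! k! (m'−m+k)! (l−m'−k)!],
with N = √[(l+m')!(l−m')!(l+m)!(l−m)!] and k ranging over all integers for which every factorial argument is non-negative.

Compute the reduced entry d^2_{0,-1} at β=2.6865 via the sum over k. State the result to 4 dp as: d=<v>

d=0.4835

d^2_{0,-1}(β=2.6865) via the finite sum:
With c≡cos(β/2)=0.225588 and s≡sin(β/2)=0.974223, N=[2·2·1·6]^{1/2}=4.898979
k∈{0,1} keeps every argument non-negative
  k=0: (−1)^1·4.8990/(2)·0.2256^3·0.9742^1 = -0.027396
  k=1: (−1)^2·4.8990/(2)·0.2256^1·0.9742^3 = +0.510936
d^2_{0,-1}(2.6865) = -0.027396 +0.510936 = +0.483540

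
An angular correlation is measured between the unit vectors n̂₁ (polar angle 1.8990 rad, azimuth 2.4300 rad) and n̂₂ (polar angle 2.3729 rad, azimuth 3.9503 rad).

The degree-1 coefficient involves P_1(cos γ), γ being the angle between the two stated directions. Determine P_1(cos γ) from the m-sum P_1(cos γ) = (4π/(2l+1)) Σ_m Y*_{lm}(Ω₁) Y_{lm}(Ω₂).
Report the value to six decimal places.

0.264924

Addition theorem: P_1(cos γ) = (4π/3) Σ_m Y*_{lm}(Ω₁) Y_{lm}(Ω₂), m = −1…1:
  [-1]  conj(Y_{1,-1})(Ω₁) = (-0.247684, 0.213579) ; Y_{1,-1}(Ω₂) = (-0.165833, 0.173750) ; Δ = (0.003965, -0.078453)
  [+0]  conj(Y_{1,0})(Ω₁) = (-0.157498, -0.000000) ; Y_{1,0}(Ω₂) = (-0.351217, 0.000000) ; Δ = (0.055316, 0.000000)
  [+1]  conj(Y_{1,1})(Ω₁) = (0.247684, 0.213579) ; Y_{1,1}(Ω₂) = (0.165833, 0.173750) ; Δ = (0.003965, 0.078453)
Σ over m = (0.063246, 0.000000); ×(4π/3) → (0.264924, 0.000000). Real part: 0.264924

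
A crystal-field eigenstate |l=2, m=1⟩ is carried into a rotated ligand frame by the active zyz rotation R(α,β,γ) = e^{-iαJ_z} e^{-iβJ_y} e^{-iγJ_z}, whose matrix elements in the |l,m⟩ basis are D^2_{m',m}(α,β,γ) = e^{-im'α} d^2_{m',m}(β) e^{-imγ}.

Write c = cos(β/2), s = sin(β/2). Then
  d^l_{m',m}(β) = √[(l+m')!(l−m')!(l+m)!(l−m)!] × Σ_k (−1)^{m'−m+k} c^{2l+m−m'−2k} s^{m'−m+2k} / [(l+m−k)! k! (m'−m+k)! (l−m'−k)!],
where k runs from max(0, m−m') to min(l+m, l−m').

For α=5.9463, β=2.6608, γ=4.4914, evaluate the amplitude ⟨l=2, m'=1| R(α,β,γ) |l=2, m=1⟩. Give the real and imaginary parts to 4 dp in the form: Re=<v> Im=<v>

Re=0.0832 Im=-0.1334

Split into d^2_{1,1}(β=2.6608) × two z-phases.
c=cos(2.660800/2)=0.238088, s=sin(2.660800/2)=0.971244; N=√[6·1·6·1]=6.000000
k∈{0,1} keeps every argument non-negative
  k=0: (−1)^0·6.0000/(6)·0.2381^4·0.9712^0 = +0.003213
  k=1: (−1)^1·6.0000/(2)·0.2381^2·0.9712^2 = -0.160417
d^2_{1,1}(2.6608) = +0.003213 -0.160417 = -0.157204
Attach z-rotation phases: D = e^{-i(1)(5.9463)}·(-0.157204)·e^{-i(1)(4.4914)} = +0.083221-0.133369i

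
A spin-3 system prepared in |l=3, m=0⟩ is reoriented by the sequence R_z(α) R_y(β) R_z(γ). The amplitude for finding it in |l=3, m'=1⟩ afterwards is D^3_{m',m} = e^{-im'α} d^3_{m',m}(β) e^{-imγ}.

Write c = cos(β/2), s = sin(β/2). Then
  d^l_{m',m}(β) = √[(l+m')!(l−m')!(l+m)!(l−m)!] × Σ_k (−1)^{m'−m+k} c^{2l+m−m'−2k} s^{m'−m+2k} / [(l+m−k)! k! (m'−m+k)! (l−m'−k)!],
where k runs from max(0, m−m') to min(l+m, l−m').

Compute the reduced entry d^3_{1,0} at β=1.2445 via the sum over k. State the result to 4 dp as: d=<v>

d^3_{1,0}(β=1.2445) via the finite sum:
With c≡cos(β/2)=0.812569 and s≡sin(β/2)=0.582865, N=[24·2·6·6]^{1/2}=41.569219
k∈{0,1,2} keeps every argument non-negative
  k=0: (−1)^1·41.5692/(12)·0.8126^5·0.5829^1 = -0.715253
  k=1: (−1)^2·41.5692/(4)·0.8126^3·0.5829^3 = +1.104070
  k=2: (−1)^3·41.5692/(12)·0.8126^1·0.5829^5 = -0.189361
d^3_{1,0}(1.2445) = -0.715253 +1.104070 -0.189361 = +0.199455

d=0.1995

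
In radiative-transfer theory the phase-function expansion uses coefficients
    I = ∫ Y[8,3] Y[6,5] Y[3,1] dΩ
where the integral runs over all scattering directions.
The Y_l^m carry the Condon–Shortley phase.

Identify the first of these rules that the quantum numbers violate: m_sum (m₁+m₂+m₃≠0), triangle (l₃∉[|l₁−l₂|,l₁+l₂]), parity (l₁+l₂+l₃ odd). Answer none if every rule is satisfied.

m_sum

Σmᵢ = 9  ✗
l₃∈[|l₁−l₂|,l₁+l₂]=[2,14], have l₃=3
Σlᵢ = 17 ⇒ odd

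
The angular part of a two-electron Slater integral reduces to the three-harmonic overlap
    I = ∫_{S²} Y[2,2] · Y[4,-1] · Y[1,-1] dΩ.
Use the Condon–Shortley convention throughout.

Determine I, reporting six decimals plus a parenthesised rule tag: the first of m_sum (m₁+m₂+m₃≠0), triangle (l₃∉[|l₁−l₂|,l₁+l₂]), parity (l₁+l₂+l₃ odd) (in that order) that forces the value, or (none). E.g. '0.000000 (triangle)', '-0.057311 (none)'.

l₃=1 ∉ [2,6] — triangle fails ⇒ I = 0

0.000000 (triangle)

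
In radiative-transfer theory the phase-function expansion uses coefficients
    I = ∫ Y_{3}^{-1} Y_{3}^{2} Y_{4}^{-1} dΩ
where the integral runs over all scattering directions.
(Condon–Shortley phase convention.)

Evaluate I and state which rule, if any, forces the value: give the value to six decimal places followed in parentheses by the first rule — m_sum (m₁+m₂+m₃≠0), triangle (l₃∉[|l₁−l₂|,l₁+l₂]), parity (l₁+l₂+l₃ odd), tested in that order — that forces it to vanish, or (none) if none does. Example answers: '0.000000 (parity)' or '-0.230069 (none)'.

0.145070 (none)

m-sum 0 ✓  L=10 even ✓  0≤4≤6 ✓
Π(2lᵢ+1) = 7×7×9 = 441
triangle coeff Δ(3,3,4) = 1/34650
Σ_t [0,2]: t=0:+1/72 t=1:−1/16 t=2:+1/72 = -5/144
(3j)²=2/77 [(3 3 4; 0 0 0)], sign=-1
Σ_t [1,2]: t=1:−1/144 t=2:+1/48 = 1/72
(3j)²=16/693 [(3 3 4; -1 2 -1)], sign=-1
⇒ 4πI² = 32/121
I = (+1)√(32/121/(4π)) = 0.14506992
No selection rule forces the value: the integral is nonzero (none).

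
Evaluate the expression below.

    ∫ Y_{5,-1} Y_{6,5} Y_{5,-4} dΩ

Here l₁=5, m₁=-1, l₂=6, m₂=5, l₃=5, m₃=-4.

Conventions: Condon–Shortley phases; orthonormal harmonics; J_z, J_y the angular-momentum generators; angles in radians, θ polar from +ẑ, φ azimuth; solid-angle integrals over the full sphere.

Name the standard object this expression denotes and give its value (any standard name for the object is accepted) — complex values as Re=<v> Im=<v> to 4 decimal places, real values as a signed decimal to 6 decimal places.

Gaunt coefficient, +0.158629

This is a Gaunt coefficient — the integral of a triple product of spherical harmonics over the sphere.
Rules hold: Σm=0, L=16 even, 1≤5≤11.
N = 11·13·11 = 1573
Δ = 6!·4!·6!/17! = 1/28588560
Racah Σ t=1..5: t=1:−1/345600 t=2:+1/13824 t=3:−1/5184 t=4:+1/13824 t=5:−1/345600 = -7/129600
⇒ 3j(5 6 5; 0 0 0)² = 80/7293, sgn +1
Racah Σ t=5..6: t=5:−1/518400 t=6:+1/2073600 = -1/691200
⇒ 3j(5 6 5; -1 5 -4)² = 81/4420, sgn +1
4πI² = N·(3j₀)²·(3jₘ)² = 1188/3757
I = +1·√(0.31621/4π) = 0.15862904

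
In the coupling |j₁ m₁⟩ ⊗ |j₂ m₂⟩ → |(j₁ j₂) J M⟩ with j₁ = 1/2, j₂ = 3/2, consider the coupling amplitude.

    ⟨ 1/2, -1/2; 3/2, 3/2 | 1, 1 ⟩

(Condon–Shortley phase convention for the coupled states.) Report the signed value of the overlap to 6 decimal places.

triangle: 1!·0!·2!/4! = 2/24
(j±m)!: 0!·1!·3!·0!·2!·0! = 12
prefactor² = (2J+1)·Δ·N² = 3
  k=1: −1/(1!·0!·0!·2!·0!·0!) = -1/2
Σ = -1/2  ⇒  CG² = 3·(-1/2)² = 3/4
CG = −√(3/4) = -0.866025

−√(3/4) = -0.866025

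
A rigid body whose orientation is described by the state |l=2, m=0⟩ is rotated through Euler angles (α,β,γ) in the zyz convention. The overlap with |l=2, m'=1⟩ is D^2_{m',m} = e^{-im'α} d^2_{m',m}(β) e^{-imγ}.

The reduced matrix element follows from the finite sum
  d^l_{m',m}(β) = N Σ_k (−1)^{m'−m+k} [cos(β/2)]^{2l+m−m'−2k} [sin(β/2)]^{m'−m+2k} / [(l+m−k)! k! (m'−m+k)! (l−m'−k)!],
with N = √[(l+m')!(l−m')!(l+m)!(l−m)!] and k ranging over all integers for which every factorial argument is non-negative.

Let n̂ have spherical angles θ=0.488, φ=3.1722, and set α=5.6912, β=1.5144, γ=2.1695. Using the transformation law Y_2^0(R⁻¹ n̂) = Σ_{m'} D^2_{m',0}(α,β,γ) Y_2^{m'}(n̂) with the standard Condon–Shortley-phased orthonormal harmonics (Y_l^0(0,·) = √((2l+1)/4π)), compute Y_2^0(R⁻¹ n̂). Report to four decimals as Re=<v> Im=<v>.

Re=-0.2120 Im=0.0000

Need the full column D^2_{m',0} for m'=−2..2 at α=5.6912, β=1.5144, γ=2.1695.
cos(β/2)=0.726762, sin(β/2)=0.686889
d^2_{-2,0}: single k=2 term ⇒ +0.610427;  D = +0.230284-0.565323i
d^2_{-1,0}: k∈[1..2] ⇒ +0.645861 -0.576936 = +0.068925;  D = +0.057196-0.038461i
d^2_{0,0}: k∈[0..2] ⇒ +0.278978 -0.996823 +0.222611 = -0.495234;  D = -0.495234+0.000000i
d^2_{1,0}: k∈[0..1] ⇒ -0.645861 +0.576936 = -0.068925;  D = -0.057196-0.038461i
d^2_{2,0}: single k=0 term ⇒ +0.610427;  D = +0.230284+0.565323i
Y_2^{m'}(θ=0.488,φ=3.1722) and Σ D·Y over m':
  (+0.2303-0.5653i)·(+0.0848-0.0052i)  (+0.0572-0.0385i)·(-0.3198+0.0098i)  (-0.4952+0.0000i)·(+0.4228+0.0000i)  (-0.0572-0.0385i)·(+0.3198+0.0098i)  (+0.2303+0.5653i)·(+0.0848+0.0052i)
Y_2^0(R⁻¹ n̂) = -0.212044+0.000000i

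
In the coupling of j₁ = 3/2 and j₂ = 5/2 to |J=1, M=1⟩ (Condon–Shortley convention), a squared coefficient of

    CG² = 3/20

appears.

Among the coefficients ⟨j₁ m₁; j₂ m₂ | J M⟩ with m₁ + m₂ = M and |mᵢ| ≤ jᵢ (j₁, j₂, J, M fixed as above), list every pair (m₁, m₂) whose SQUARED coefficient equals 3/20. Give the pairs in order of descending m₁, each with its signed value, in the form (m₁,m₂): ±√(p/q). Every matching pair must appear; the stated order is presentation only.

(1/2,1/2): −√(3/20)

Admissible pairs with m₁+m₂ = M = 1: (-3/2,5/2), (-1/2,3/2), (1/2,1/2), (3/2,-1/2)
  (m₁,m₂)=(3/2,-1/2): CG² = 1/20, CG = +√(1/20)
  (m₁,m₂)=(1/2,1/2): CG² = 3/20, CG = −√(3/20)   ← matches the target
  (m₁,m₂)=(-1/2,3/2): CG² = 3/10, CG = +√(3/10)
  (m₁,m₂)=(-3/2,5/2): CG² = 1/2, CG = −√(1/2)
Pairs with CG² = 3/20: (1/2,1/2): −√(3/20)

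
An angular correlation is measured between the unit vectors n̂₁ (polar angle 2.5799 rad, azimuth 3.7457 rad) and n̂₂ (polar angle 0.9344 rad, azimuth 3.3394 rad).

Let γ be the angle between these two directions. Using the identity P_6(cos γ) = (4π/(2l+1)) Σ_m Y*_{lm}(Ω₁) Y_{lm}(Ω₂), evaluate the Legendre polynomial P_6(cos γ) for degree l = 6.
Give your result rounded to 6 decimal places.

-0.236610

Summing Y*_{l m}(θ₁,φ₁)·Y_{l m}(θ₂,φ₂) over m ∈ [−6, 6]; prefactor 4π/(2·6+1) = 0.966644:
  m=-6: (-0.00977 - 0.00512j) × (0.04897 - 0.12120j) = -0.00110 + 0.00093j  (running Σ = -0.00110 + 0.00093j)
  m=-5: (-0.06026 + 0.00733j) × (-0.18387 + 0.27958j) = 0.00903 - 0.01820j  (running Σ = 0.00793 - 0.01726j)
  m=-4: (-0.14783 + 0.13101j) × (0.30273 - 0.30628j) = -0.00463 + 0.08494j  (running Σ = 0.00331 + 0.06767j)
  m=-3: (-0.09722 + 0.39466j) × (-0.14777 + 0.09967j) = -0.02497 - 0.06801j  (running Σ = -0.02167 - 0.00034j)
  m=-2: (0.16513 + 0.43530j) × (-0.24121 + 0.10074j) = -0.08368 - 0.08836j  (running Σ = -0.10535 - 0.08870j)
  m=-1: (0.06773 + 0.04674j) × (0.28559 - 0.05724j) = 0.02202 + 0.00947j  (running Σ = -0.08333 - 0.07923j)
  m=0: (-0.41399 + 0.00000j) × (0.18868 + 0.00000j) = -0.07811 + 0.00000j  (running Σ = -0.16144 - 0.07923j)
  m=1: (-0.06773 + 0.04674j) × (-0.28559 - 0.05724j) = 0.02202 - 0.00947j  (running Σ = -0.13943 - 0.08870j)
  m=2: (0.16513 - 0.43530j) × (-0.24121 - 0.10074j) = -0.08368 + 0.08836j  (running Σ = -0.22311 - 0.00034j)
  m=3: (0.09722 + 0.39466j) × (0.14777 + 0.09967j) = -0.02497 + 0.06801j  (running Σ = -0.24808 + 0.06767j)
  m=4: (-0.14783 - 0.13101j) × (0.30273 + 0.30628j) = -0.00463 - 0.08494j  (running Σ = -0.25271 - 0.01726j)
  m=5: (0.06026 + 0.00733j) × (0.18387 + 0.27958j) = 0.00903 + 0.01820j  (running Σ = -0.24368 + 0.00093j)
  m=6: (-0.00977 + 0.00512j) × (0.04897 + 0.12120j) = -0.00110 - 0.00093j  (running Σ = -0.24478 + 0.00000j)
Total Σ_m = -0.24478 + 0.00000j. Multiply by 0.966644: -0.23661 + 0.00000j. P_6(cos γ) = -0.236610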